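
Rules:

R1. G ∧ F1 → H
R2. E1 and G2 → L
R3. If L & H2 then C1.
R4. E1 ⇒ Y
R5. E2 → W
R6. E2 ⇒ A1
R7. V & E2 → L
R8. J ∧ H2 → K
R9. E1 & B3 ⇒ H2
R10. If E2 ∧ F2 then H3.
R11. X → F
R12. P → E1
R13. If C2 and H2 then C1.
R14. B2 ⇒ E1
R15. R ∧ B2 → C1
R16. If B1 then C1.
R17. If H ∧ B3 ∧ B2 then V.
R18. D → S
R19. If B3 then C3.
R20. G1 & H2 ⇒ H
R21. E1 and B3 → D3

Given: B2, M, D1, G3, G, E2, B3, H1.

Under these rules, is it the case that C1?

No

Forward chaining from the given facts derives: W, A1, E1, C3, D3, Y, H2.
Rules concluding C1: R3 needs L; R13 needs C2; R15 needs R; R16 needs B1 — none of these are established.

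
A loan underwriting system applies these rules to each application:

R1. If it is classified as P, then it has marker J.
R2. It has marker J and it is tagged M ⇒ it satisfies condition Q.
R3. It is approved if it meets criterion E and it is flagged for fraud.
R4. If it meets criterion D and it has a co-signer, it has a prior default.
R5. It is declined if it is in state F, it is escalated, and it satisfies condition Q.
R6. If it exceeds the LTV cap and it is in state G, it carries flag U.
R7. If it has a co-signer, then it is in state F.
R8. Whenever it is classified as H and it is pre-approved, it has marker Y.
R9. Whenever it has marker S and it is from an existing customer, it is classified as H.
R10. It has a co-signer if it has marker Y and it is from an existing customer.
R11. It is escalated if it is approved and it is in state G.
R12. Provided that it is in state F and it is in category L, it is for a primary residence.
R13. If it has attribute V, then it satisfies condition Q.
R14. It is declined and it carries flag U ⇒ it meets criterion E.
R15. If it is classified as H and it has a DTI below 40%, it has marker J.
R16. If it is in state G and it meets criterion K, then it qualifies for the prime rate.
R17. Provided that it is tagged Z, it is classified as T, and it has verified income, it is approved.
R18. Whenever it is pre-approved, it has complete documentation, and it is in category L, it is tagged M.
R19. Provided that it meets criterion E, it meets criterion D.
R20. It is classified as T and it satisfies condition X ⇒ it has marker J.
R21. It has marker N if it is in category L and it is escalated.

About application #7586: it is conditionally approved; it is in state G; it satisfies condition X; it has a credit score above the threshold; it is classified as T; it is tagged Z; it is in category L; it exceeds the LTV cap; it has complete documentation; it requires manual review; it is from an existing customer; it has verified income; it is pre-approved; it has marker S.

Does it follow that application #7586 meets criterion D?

Yes

By R6 (it exceeds the LTV cap, it is in state G): it carries flag U.
By R9 (it has marker S, it is from an existing customer): it is classified as H.
By R17 (it is tagged Z, it is classified as T, it has verified income): it is approved.
By R18 (it is pre-approved, it has complete documentation, it is in category L): it is tagged M.
By R20 (it is classified as T, it satisfies condition X): it has marker J.
By R2 (it has marker J, it is tagged M): it satisfies condition Q.
By R8 (it is classified as H, it is pre-approved): it has marker Y.
By R10 (it has marker Y, it is from an existing customer): it has a co-signer.
By R11 (it is approved, it is in state G): it is escalated.
By R7 (it has a co-signer): it is in state F.
By R5 (it is in state F, it is escalated, it satisfies condition Q): it is declined.
By R14 (it is declined, it carries flag U): it meets criterion E.
By R19 (it meets criterion E): it meets criterion D.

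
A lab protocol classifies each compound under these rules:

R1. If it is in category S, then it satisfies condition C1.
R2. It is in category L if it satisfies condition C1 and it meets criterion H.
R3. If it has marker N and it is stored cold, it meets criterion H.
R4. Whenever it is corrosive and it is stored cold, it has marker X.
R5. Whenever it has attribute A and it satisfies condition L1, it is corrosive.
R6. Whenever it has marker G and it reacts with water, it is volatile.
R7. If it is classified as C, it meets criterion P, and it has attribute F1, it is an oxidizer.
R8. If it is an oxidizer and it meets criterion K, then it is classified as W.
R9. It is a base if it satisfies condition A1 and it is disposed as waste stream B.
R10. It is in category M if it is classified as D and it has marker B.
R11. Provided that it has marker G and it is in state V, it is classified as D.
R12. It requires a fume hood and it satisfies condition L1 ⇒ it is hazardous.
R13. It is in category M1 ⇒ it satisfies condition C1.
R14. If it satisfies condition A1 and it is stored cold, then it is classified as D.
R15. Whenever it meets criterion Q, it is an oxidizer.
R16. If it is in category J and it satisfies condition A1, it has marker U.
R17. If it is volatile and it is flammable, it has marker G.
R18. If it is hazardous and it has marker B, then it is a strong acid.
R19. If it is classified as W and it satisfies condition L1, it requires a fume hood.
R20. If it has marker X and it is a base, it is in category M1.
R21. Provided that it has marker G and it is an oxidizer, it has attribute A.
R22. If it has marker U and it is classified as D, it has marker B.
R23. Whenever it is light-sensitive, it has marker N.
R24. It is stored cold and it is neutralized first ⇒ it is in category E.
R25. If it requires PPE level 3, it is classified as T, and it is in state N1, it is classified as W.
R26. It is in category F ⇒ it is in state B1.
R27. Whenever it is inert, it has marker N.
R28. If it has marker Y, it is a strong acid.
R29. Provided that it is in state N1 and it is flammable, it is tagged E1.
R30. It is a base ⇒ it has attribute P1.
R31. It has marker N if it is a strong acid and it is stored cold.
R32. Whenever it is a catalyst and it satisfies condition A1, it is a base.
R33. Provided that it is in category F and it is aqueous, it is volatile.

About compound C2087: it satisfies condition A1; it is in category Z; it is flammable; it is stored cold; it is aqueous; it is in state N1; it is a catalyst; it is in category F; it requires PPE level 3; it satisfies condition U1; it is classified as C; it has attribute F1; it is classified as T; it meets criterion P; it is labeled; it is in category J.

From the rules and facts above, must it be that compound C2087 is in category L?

No

Forward chaining from the given facts derives: is an oxidizer, is classified as D, has marker U, has marker B, is classified as W, is in state B1, is tagged E1, is a base, is volatile, is in category M, has marker G, has attribute A, has attribute P1.
The only rule concluding "it is in category L" is R2, which needs "it satisfies condition C1"; that is never established.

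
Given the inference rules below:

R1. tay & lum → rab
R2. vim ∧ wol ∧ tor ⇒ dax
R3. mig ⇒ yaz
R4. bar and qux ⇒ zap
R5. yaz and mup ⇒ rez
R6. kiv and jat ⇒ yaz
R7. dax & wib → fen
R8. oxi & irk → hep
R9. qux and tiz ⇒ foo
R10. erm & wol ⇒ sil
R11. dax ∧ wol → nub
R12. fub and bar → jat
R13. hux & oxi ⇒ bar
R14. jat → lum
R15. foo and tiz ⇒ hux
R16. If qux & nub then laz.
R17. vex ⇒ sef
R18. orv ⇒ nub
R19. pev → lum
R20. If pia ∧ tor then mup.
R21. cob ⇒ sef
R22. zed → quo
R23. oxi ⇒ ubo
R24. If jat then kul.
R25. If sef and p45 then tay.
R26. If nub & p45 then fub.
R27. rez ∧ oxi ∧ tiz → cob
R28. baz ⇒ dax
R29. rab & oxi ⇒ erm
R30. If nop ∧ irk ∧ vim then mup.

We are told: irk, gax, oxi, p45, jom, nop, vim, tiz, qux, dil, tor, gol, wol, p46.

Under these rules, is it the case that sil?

No

Forward chaining from the given facts derives: dax, hep, foo, nub, hux, laz, ubo, fub, mup, bar, zap, jat, lum, kul.
The only rule concluding sil is R10, which needs erm; that is never established.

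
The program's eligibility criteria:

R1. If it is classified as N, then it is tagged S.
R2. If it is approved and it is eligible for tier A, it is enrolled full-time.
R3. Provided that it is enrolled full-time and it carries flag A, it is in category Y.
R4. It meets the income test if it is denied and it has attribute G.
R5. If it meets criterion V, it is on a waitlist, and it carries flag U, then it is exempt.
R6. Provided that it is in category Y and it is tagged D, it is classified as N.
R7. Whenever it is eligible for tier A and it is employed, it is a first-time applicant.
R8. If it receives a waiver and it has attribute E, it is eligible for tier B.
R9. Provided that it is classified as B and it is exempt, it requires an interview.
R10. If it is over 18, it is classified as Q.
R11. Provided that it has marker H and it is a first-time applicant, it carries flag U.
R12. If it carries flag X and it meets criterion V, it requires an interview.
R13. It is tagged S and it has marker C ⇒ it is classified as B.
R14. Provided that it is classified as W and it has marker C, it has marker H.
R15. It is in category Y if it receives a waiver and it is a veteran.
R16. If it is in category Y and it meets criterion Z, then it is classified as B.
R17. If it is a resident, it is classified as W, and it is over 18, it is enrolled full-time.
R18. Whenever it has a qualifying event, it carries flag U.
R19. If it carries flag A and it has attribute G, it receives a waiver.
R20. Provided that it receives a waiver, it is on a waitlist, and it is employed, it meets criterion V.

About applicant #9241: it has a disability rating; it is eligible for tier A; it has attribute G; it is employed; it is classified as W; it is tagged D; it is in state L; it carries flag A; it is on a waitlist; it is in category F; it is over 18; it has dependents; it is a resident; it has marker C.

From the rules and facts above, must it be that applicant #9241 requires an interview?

Yes

By R7 (it is eligible for tier A, it is employed): it is a first-time applicant.
By R14 (it is classified as W, it has marker C): it has marker H.
By R17 (it is a resident, it is classified as W, it is over 18): it is enrolled full-time.
By R19 (it carries flag A, it has attribute G): it receives a waiver.
By R20 (it receives a waiver, it is on a waitlist, it is employed): it meets criterion V.
By R3 (it is enrolled full-time, it carries flag A): it is in category Y.
By R6 (it is in category Y, it is tagged D): it is classified as N.
By R11 (it has marker H, it is a first-time applicant): it carries flag U.
By R1 (it is classified as N): it is tagged S.
By R5 (it meets criterion V, it is on a waitlist, it carries flag U): it is exempt.
By R13 (it is tagged S, it has marker C): it is classified as B.
By R9 (it is classified as B, it is exempt): it requires an interview.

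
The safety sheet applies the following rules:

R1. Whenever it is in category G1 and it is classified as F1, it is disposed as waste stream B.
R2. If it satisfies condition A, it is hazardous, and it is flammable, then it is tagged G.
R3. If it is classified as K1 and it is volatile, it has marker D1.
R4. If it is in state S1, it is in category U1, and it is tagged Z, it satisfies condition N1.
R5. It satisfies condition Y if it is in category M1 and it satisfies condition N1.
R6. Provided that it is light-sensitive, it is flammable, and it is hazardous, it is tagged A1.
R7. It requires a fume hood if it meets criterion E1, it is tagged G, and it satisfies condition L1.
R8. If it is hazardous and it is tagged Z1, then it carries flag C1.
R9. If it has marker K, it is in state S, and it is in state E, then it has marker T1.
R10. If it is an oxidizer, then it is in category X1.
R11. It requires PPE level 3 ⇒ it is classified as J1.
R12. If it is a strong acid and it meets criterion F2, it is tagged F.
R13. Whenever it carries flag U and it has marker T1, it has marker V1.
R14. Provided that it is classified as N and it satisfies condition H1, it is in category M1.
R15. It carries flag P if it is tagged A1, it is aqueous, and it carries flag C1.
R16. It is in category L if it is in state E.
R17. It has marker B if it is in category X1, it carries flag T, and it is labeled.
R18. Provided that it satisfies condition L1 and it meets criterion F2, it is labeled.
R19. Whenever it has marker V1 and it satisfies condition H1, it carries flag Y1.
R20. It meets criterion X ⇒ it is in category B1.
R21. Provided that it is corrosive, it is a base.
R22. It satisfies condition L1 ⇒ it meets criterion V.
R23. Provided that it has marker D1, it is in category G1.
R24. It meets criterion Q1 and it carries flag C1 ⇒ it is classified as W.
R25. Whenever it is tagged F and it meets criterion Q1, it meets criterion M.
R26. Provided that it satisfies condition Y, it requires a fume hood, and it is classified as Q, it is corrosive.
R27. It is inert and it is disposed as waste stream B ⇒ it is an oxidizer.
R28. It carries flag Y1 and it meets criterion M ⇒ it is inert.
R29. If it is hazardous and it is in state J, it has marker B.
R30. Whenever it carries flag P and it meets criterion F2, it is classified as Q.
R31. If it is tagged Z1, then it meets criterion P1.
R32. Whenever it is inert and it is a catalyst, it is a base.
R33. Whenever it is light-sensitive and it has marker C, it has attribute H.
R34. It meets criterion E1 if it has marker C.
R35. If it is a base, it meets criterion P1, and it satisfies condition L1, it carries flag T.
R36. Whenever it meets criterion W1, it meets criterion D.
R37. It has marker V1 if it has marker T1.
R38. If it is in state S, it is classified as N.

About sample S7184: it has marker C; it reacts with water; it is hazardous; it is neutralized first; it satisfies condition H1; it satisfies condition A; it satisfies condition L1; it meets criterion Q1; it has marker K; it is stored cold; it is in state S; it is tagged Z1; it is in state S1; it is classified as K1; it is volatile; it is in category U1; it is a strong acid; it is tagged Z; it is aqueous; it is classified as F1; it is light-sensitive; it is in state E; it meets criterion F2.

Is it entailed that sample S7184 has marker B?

No

Forward chaining from the given facts derives: has marker D1, satisfies condition N1, carries flag C1, has marker T1, is tagged F, is in category L, is labeled, meets criterion V, is in category G1, is classified as W, meets criterion M, meets criterion P1, has attribute H, meets criterion E1, has marker V1, is classified as N, is disposed as waste stream B, is in category M1, carries flag Y1, is inert, satisfies condition Y, is an oxidizer, is in category X1.
Rules concluding "it has marker B": R17 needs "it carries flag T"; R29 needs "it is in state J" — none of these are established.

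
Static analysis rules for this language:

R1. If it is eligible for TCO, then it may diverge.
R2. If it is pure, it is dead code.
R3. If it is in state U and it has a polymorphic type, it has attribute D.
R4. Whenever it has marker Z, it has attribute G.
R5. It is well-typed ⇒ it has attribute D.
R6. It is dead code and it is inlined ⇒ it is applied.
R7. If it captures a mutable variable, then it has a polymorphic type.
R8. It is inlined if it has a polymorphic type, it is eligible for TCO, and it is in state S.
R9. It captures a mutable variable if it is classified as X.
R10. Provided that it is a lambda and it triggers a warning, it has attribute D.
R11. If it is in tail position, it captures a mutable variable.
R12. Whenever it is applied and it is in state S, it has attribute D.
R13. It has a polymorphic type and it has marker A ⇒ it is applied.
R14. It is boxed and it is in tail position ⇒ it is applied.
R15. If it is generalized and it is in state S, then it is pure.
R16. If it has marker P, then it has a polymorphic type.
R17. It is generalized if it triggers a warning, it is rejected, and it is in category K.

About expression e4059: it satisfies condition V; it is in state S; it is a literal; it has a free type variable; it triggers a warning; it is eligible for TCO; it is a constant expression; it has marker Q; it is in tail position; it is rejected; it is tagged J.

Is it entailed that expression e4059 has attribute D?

Forward chaining from the given facts derives: may diverge, captures a mutable variable, has a polymorphic type, is inlined.
Rules concluding "it has attribute D": R3 needs "it is in state U"; R5 needs "it is well-typed"; R10 needs "it is a lambda"; R12 needs "it is applied" — none of these are established.

No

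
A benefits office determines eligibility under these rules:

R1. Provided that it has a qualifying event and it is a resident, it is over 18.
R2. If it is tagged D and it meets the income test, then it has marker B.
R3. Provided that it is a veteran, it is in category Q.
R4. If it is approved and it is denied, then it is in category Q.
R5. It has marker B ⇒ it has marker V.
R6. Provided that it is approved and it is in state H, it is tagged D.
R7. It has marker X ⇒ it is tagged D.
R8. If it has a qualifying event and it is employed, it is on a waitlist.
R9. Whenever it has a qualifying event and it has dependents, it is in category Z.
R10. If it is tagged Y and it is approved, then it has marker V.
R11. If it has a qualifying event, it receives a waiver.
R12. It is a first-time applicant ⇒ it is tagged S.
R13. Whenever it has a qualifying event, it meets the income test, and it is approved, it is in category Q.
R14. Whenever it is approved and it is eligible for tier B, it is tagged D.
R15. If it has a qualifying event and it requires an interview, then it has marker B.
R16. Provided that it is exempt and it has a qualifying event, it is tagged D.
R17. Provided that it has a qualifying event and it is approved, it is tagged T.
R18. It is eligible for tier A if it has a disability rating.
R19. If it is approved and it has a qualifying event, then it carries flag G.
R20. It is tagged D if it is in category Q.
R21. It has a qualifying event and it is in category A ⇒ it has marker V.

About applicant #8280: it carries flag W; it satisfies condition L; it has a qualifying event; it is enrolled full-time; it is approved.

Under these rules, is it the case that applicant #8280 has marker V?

No

Forward chaining from the given facts derives: receives a waiver, is tagged T, carries flag G.
Rules concluding "it has marker V": R5 needs "it has marker B"; R10 needs "it is tagged Y"; R21 needs "it is in category A" — none of these are established.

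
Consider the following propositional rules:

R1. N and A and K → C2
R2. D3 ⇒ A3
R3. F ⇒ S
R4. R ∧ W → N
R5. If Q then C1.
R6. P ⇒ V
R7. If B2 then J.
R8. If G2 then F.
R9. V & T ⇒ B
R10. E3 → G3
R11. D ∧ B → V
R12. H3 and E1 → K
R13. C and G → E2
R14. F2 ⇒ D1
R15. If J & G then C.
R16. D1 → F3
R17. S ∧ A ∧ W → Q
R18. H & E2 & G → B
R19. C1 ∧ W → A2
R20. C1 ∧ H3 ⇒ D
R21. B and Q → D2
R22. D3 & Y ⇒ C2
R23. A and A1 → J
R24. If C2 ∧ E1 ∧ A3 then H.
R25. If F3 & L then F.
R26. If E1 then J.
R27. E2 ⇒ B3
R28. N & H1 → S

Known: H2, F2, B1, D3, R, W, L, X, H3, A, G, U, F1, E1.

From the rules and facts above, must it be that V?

A3  (by R2: D3)
N  (by R4: R, W)
K  (by R12: H3, E1)
D1  (by R14: F2)
F3  (by R16: D1)
F  (by R25: F3, L)
J  (by R26: E1)
C2  (by R1: N, A, K)
S  (by R3: F)
C  (by R15: J, G)
Q  (by R17: S, A, W)
H  (by R24: C2, E1, A3)
C1  (by R5: Q)
E2  (by R13: C, G)
B  (by R18: H, E2, G)
D  (by R20: C1, H3)
V  (by R11: D, B)

Yes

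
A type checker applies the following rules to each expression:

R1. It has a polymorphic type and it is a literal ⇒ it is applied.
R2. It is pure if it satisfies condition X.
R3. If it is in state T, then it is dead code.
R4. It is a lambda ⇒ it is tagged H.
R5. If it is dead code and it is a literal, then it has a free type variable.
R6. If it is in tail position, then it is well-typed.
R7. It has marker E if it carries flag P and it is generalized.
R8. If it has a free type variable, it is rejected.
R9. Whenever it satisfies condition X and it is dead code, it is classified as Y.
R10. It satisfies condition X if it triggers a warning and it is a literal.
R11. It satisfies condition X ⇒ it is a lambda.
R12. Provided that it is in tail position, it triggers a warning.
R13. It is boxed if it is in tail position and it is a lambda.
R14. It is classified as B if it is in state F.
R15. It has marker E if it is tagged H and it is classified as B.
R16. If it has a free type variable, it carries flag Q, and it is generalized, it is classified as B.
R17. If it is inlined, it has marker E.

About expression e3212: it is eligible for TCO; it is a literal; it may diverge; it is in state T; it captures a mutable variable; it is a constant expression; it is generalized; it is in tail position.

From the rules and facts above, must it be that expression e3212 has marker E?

No

Forward chaining from the given facts derives: is dead code, has a free type variable, is well-typed, is rejected, triggers a warning, satisfies condition X, is a lambda, is boxed, is pure, is tagged H, is classified as Y.
Rules concluding "it has marker E": R7 needs "it carries flag P"; R15 needs "it is classified as B"; R17 needs "it is inlined" — none of these are established.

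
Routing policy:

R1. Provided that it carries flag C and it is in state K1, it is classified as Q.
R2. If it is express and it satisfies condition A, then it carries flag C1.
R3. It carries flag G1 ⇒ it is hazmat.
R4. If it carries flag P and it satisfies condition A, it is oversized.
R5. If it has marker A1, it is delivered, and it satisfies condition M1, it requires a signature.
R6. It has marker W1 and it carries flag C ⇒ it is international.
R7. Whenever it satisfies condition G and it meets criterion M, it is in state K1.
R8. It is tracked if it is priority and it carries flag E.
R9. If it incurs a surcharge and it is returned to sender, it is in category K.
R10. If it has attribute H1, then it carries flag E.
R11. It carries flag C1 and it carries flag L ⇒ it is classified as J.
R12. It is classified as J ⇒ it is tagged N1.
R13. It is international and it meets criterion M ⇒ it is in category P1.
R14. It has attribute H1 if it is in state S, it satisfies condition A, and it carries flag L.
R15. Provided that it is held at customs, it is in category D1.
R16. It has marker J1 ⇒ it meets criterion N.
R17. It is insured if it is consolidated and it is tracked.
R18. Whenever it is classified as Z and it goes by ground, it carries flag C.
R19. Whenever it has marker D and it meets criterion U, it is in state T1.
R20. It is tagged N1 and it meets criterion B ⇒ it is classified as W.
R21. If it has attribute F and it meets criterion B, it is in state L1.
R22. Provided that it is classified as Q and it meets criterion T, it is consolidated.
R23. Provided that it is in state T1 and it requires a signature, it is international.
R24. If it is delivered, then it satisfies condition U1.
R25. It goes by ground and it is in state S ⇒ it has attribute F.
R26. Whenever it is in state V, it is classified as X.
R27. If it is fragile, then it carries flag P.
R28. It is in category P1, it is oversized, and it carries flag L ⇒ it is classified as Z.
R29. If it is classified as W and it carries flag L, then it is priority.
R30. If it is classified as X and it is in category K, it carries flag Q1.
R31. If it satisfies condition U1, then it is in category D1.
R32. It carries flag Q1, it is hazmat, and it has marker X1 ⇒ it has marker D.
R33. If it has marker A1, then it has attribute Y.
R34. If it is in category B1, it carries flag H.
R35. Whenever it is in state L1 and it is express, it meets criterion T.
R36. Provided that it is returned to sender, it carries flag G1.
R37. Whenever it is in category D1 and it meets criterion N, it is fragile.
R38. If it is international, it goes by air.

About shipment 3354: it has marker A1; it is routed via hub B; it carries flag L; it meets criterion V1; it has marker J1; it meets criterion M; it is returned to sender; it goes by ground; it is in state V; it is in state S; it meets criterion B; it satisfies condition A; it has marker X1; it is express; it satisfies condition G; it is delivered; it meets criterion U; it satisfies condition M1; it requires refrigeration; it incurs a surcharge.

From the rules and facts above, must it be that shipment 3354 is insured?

By R2 (it is express, it satisfies condition A): it carries flag C1.
By R5 (it has marker A1, it is delivered, it satisfies condition M1): it requires a signature.
By R7 (it satisfies condition G, it meets criterion M): it is in state K1.
By R9 (it incurs a surcharge, it is returned to sender): it is in category K.
By R11 (it carries flag C1, it carries flag L): it is classified as J.
By R12 (it is classified as J): it is tagged N1.
By R14 (it is in state S, it satisfies condition A, it carries flag L): it has attribute H1.
By R16 (it has marker J1): it meets criterion N.
By R20 (it is tagged N1, it meets criterion B): it is classified as W.
By R24 (it is delivered): it satisfies condition U1.
By R25 (it goes by ground, it is in state S): it has attribute F.
By R26 (it is in state V): it is classified as X.
By R29 (it is classified as W, it carries flag L): it is priority.
By R30 (it is classified as X, it is in category K): it carries flag Q1.
By R31 (it satisfies condition U1): it is in category D1.
By R36 (it is returned to sender): it carries flag G1.
By R37 (it is in category D1, it meets criterion N): it is fragile.
By R3 (it carries flag G1): it is hazmat.
By R10 (it has attribute H1): it carries flag E.
By R21 (it has attribute F, it meets criterion B): it is in state L1.
By R27 (it is fragile): it carries flag P.
By R32 (it carries flag Q1, it is hazmat, it has marker X1): it has marker D.
By R35 (it is in state L1, it is express): it meets criterion T.
By R4 (it carries flag P, it satisfies condition A): it is oversized.
By R8 (it is priority, it carries flag E): it is tracked.
By R19 (it has marker D, it meets criterion U): it is in state T1.
By R23 (it is in state T1, it requires a signature): it is international.
By R13 (it is international, it meets criterion M): it is in category P1.
By R28 (it is in category P1, it is oversized, it carries flag L): it is classified as Z.
By R18 (it is classified as Z, it goes by ground): it carries flag C.
By R1 (it carries flag C, it is in state K1): it is classified as Q.
By R22 (it is classified as Q, it meets criterion T): it is consolidated.
By R17 (it is consolidated, it is tracked): it is insured.

Yes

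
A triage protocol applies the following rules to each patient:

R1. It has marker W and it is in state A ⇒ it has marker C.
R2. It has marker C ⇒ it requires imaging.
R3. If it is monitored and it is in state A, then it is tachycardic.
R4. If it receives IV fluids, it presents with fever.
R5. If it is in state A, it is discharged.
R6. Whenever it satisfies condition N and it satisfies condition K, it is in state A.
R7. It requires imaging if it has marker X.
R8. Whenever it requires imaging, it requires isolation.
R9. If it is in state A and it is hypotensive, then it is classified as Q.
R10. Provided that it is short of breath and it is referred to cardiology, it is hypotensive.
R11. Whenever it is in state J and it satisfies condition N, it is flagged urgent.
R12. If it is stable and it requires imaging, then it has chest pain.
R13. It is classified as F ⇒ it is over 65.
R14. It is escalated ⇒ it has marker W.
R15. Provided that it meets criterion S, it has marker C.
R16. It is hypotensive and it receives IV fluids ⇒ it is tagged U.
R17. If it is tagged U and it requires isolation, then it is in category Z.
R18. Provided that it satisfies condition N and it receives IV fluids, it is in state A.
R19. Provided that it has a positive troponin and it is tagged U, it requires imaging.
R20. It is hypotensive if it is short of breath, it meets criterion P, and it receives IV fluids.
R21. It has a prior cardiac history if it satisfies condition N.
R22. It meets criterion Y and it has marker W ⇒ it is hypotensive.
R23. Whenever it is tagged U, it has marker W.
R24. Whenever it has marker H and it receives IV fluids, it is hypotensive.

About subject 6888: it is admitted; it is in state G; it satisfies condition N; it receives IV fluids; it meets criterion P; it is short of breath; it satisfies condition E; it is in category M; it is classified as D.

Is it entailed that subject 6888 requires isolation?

Yes

By R18 (it satisfies condition N, it receives IV fluids): it is in state A.
By R20 (it is short of breath, it meets criterion P, it receives IV fluids): it is hypotensive.
By R16 (it is hypotensive, it receives IV fluids): it is tagged U.
By R23 (it is tagged U): it has marker W.
By R1 (it has marker W, it is in state A): it has marker C.
By R2 (it has marker C): it requires imaging.
By R8 (it requires imaging): it requires isolation.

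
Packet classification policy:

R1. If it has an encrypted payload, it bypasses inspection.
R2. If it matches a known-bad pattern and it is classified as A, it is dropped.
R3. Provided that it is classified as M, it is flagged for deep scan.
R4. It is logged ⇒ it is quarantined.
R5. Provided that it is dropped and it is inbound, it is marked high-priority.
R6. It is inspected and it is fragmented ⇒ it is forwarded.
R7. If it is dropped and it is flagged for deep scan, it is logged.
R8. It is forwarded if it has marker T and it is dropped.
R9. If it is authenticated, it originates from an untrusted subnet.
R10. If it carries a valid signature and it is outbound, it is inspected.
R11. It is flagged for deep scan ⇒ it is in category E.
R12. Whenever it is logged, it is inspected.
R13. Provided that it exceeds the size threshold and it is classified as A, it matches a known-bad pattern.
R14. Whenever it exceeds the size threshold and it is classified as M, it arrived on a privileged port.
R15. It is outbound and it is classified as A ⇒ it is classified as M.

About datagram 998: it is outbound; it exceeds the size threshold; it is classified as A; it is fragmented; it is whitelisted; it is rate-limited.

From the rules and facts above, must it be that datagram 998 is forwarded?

By R13 (it exceeds the size threshold, it is classified as A): it matches a known-bad pattern.
By R15 (it is outbound, it is classified as A): it is classified as M.
By R2 (it matches a known-bad pattern, it is classified as A): it is dropped.
By R3 (it is classified as M): it is flagged for deep scan.
By R7 (it is dropped, it is flagged for deep scan): it is logged.
By R12 (it is logged): it is inspected.
By R6 (it is inspected, it is fragmented): it is forwarded.

Yes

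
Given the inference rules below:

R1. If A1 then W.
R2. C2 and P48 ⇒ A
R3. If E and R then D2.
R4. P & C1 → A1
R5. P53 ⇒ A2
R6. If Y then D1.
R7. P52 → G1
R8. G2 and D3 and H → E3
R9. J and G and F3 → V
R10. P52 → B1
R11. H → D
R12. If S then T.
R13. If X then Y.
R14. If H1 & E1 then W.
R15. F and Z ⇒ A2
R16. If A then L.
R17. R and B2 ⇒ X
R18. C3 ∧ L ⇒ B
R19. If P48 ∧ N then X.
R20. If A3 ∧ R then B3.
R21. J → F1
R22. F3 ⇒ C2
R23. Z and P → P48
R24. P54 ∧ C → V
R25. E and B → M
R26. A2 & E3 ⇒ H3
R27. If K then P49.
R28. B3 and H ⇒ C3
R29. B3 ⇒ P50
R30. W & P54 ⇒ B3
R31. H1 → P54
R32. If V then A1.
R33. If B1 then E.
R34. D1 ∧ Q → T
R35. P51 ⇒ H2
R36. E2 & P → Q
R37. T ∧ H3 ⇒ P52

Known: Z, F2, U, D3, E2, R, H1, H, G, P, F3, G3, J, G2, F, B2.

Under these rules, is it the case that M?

E3  (by R8: G2, D3, H)
V  (by R9: J, G, F3)
A2  (by R15: F, Z)
X  (by R17: R, B2)
C2  (by R22: F3)
P48  (by R23: Z, P)
H3  (by R26: A2, E3)
P54  (by R31: H1)
A1  (by R32: V)
Q  (by R36: E2, P)
W  (by R1: A1)
A  (by R2: C2, P48)
Y  (by R13: X)
L  (by R16: A)
B3  (by R30: W, P54)
D1  (by R6: Y)
C3  (by R28: B3, H)
T  (by R34: D1, Q)
P52  (by R37: T, H3)
B1  (by R10: P52)
B  (by R18: C3, L)
E  (by R33: B1)
M  (by R25: E, B)

Yes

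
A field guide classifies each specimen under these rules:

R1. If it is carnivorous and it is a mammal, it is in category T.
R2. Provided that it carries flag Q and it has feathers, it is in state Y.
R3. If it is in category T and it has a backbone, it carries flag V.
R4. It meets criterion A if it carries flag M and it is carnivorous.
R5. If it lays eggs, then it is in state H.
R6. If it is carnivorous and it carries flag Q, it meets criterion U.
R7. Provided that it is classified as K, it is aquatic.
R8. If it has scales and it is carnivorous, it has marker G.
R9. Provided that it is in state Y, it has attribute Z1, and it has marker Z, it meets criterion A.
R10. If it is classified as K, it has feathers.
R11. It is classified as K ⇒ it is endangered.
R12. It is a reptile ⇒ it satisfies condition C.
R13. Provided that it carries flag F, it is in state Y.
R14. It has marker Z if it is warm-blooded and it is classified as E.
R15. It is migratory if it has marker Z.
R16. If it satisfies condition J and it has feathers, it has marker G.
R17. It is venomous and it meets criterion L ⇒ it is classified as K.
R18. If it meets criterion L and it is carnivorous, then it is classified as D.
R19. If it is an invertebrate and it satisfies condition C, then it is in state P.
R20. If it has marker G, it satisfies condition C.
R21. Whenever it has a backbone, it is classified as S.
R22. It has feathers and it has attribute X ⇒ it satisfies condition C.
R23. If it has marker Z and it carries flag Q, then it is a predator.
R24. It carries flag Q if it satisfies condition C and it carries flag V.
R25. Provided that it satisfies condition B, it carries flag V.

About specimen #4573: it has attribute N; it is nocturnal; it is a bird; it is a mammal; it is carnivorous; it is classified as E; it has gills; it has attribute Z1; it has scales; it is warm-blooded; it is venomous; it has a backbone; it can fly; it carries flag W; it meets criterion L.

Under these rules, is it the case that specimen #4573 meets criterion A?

By R1 (it is carnivorous, it is a mammal): it is in category T.
By R3 (it is in category T, it has a backbone): it carries flag V.
By R8 (it has scales, it is carnivorous): it has marker G.
By R14 (it is warm-blooded, it is classified as E): it has marker Z.
By R17 (it is venomous, it meets criterion L): it is classified as K.
By R20 (it has marker G): it satisfies condition C.
By R24 (it satisfies condition C, it carries flag V): it carries flag Q.
By R10 (it is classified as K): it has feathers.
By R2 (it carries flag Q, it has feathers): it is in state Y.
By R9 (it is in state Y, it has attribute Z1, it has marker Z): it meets criterion A.

Yes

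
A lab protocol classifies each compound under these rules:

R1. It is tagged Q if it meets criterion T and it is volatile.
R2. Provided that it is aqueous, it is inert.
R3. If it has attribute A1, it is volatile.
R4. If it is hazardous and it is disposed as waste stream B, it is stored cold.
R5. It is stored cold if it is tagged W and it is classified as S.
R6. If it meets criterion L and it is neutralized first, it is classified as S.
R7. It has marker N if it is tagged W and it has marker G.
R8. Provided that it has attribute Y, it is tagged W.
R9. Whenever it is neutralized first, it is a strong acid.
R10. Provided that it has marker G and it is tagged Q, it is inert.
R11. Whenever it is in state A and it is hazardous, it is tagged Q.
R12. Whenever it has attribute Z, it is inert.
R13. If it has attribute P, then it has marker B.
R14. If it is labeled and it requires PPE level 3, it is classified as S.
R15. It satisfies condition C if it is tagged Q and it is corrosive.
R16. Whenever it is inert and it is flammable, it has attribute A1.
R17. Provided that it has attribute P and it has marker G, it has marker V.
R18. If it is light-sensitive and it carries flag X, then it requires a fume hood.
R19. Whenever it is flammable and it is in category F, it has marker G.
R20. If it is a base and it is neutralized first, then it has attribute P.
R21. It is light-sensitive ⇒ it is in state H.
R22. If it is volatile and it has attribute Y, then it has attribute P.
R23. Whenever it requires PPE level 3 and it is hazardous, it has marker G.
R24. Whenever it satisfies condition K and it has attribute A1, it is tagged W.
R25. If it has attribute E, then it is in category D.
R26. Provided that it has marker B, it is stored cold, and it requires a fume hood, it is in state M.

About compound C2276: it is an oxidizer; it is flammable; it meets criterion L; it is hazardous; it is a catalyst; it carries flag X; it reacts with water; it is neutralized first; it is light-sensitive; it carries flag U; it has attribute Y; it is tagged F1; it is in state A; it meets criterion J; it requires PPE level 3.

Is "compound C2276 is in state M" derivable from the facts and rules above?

Yes

By R6 (it meets criterion L, it is neutralized first): it is classified as S.
By R8 (it has attribute Y): it is tagged W.
By R11 (it is in state A, it is hazardous): it is tagged Q.
By R18 (it is light-sensitive, it carries flag X): it requires a fume hood.
By R23 (it requires PPE level 3, it is hazardous): it has marker G.
By R5 (it is tagged W, it is classified as S): it is stored cold.
By R10 (it has marker G, it is tagged Q): it is inert.
By R16 (it is inert, it is flammable): it has attribute A1.
By R3 (it has attribute A1): it is volatile.
By R22 (it is volatile, it has attribute Y): it has attribute P.
By R13 (it has attribute P): it has marker B.
By R26 (it has marker B, it is stored cold, it requires a fume hood): it is in state M.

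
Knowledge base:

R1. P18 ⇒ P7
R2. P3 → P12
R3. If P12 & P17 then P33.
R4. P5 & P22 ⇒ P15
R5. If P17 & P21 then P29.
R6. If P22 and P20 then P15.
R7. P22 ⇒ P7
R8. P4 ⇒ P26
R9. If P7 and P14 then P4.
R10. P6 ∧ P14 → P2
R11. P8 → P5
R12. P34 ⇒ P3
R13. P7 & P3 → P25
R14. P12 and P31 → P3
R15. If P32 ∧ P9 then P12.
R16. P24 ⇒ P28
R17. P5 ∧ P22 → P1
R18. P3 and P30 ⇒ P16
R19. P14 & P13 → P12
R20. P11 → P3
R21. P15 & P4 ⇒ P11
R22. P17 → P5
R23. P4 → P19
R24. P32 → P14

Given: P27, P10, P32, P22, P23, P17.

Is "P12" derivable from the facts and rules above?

Yes

P7  (by R7: P22)
P5  (by R22: P17)
P14  (by R24: P32)
P15  (by R4: P5, P22)
P4  (by R9: P7, P14)
P11  (by R21: P15, P4)
P3  (by R20: P11)
P12  (by R2: P3)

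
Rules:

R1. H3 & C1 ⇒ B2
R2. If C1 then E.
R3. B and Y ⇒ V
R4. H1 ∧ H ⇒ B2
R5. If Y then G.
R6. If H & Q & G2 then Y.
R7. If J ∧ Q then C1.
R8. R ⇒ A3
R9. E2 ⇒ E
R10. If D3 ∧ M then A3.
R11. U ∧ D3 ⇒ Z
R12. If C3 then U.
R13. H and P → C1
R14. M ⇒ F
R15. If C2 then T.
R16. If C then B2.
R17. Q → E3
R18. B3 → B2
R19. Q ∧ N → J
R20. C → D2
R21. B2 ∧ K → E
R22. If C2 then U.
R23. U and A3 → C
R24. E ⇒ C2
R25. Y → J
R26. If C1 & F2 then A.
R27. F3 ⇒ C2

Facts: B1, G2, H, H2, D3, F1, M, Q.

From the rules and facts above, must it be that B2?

Y  (by R6: H, Q, G2)
A3  (by R10: D3, M)
J  (by R25: Y)
C1  (by R7: J, Q)
E  (by R2: C1)
C2  (by R24: E)
U  (by R22: C2)
C  (by R23: U, A3)
B2  (by R16: C)

Yes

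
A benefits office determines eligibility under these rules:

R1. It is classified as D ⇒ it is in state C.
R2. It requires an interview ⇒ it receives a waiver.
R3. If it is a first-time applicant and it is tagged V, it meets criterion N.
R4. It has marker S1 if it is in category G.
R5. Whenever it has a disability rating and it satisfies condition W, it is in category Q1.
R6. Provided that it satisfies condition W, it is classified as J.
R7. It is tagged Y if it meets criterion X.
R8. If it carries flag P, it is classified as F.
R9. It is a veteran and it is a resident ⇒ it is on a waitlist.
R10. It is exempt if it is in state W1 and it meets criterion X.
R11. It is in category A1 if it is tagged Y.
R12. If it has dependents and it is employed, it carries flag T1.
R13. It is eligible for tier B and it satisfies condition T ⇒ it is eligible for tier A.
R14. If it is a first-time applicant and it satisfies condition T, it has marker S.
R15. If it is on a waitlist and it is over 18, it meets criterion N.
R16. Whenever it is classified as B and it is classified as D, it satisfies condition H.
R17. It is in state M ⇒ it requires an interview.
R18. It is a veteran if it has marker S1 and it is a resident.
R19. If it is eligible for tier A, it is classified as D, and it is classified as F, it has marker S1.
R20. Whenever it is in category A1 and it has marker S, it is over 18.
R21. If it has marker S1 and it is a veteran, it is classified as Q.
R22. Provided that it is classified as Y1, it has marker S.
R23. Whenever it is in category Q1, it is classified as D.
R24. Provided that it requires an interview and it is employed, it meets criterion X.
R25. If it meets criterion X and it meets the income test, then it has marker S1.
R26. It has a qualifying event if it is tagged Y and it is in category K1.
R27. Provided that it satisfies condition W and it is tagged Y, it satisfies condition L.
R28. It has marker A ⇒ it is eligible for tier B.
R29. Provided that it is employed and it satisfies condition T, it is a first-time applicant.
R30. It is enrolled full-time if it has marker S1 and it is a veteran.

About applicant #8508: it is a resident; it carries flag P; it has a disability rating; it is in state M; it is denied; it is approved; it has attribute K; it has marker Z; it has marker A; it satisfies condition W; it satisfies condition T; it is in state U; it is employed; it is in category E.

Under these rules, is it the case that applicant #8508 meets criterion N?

Yes

By R5 (it has a disability rating, it satisfies condition W): it is in category Q1.
By R8 (it carries flag P): it is classified as F.
By R17 (it is in state M): it requires an interview.
By R23 (it is in category Q1): it is classified as D.
By R24 (it requires an interview, it is employed): it meets criterion X.
By R28 (it has marker A): it is eligible for tier B.
By R29 (it is employed, it satisfies condition T): it is a first-time applicant.
By R7 (it meets criterion X): it is tagged Y.
By R11 (it is tagged Y): it is in category A1.
By R13 (it is eligible for tier B, it satisfies condition T): it is eligible for tier A.
By R14 (it is a first-time applicant, it satisfies condition T): it has marker S.
By R19 (it is eligible for tier A, it is classified as D, it is classified as F): it has marker S1.
By R20 (it is in category A1, it has marker S): it is over 18.
By R18 (it has marker S1, it is a resident): it is a veteran.
By R9 (it is a veteran, it is a resident): it is on a waitlist.
By R15 (it is on a waitlist, it is over 18): it meets criterion N.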